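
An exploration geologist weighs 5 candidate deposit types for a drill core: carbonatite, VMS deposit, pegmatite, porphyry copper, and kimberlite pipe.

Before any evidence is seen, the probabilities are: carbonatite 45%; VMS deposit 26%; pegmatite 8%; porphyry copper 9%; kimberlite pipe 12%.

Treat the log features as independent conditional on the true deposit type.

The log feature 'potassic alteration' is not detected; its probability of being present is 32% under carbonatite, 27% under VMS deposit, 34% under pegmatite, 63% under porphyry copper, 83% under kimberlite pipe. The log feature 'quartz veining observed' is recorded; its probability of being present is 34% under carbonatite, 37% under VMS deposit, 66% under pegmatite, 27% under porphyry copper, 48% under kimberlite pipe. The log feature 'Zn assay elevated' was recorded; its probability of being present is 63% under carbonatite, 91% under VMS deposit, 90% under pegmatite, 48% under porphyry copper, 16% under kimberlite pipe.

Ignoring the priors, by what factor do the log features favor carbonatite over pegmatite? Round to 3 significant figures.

The Bayes factor is the ratio of the joint likelihoods of the log feature pattern under the two hypotheses (using 1 − P(present | H) for each absent log feature).
  carbonatite: (1 − 0.32) × 0.34 × 0.63 = 0.14566
  pegmatite: (1 − 0.34) × 0.66 × 0.90 = 0.39204
Bayes factor = 0.14566 / 0.39204 ≈ 0.372

0.372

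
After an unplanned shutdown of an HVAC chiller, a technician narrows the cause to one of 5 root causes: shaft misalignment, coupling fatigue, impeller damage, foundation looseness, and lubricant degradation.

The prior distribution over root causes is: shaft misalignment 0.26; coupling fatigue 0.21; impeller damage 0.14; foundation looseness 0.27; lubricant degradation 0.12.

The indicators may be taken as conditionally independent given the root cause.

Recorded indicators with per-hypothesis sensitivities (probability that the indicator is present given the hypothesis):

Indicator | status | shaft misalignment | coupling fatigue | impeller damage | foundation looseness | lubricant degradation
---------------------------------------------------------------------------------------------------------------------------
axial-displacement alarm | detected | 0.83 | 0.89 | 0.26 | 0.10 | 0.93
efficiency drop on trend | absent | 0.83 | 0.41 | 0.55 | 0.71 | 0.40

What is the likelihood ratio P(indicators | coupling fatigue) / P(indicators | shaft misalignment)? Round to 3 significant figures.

Joint likelihood of the indicator pattern under each hypothesis (using 1 − P(present | H) for each absent indicator):
  coupling fatigue: 0.89 × (1 − 0.41) = 0.5251
  shaft misalignment: 0.83 × (1 − 0.83) = 0.1411
Bayes factor = 0.5251 / 0.1411 ≈ 3.72

3.72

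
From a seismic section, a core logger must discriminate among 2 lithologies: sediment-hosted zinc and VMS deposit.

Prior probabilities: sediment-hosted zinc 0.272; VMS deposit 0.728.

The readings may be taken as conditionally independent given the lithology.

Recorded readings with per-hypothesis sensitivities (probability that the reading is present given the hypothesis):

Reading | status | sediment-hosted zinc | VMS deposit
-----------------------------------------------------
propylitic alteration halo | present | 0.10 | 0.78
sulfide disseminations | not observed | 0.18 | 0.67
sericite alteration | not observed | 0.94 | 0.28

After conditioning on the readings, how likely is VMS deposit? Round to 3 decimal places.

Multiply each prior by the joint likelihood of the reading pattern (using 1 − P(present | H) for each absent reading):
  sediment-hosted zinc: 0.272 × 0.10 × (1 − 0.18) × (1 − 0.94) = 0.0013382
  VMS deposit: 0.728 × 0.78 × (1 − 0.67) × (1 − 0.28) = 0.13492
Normalizing constant Z = 0.0013382 + 0.13492 = 0.13626.
P(VMS deposit | evidence) = 0.13492 / 0.13626 ≈ 0.990.

0.990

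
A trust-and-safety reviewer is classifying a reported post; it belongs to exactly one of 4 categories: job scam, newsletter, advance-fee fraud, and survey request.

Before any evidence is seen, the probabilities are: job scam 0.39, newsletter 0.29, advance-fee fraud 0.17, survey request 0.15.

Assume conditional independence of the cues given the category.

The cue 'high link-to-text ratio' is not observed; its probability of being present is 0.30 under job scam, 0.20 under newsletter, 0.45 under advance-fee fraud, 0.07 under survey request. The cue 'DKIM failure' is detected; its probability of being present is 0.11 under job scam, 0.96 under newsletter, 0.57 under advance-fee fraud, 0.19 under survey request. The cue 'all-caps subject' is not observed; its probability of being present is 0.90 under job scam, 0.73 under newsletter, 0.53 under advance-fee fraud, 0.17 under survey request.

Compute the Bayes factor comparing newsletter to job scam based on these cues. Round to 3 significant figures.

Joint likelihood of the cue pattern under each hypothesis (using 1 − P(present | H) for each absent cue):
  newsletter: (1 − 0.20) × 0.96 × (1 − 0.73) = 0.20736
  job scam: (1 − 0.30) × 0.11 × (1 − 0.90) = 0.0077
Bayes factor = 0.20736 / 0.0077 ≈ 26.9

26.9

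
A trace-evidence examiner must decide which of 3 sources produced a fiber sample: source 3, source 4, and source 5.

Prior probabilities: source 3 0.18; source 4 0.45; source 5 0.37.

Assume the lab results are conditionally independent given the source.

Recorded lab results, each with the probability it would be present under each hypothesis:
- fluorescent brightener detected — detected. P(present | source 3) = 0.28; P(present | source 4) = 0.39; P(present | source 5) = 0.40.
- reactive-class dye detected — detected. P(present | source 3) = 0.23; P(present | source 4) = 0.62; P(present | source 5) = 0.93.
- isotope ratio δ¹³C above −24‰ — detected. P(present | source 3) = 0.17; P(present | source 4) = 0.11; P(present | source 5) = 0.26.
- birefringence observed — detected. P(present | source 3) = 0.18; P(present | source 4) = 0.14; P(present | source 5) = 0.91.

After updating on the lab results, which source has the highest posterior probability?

By Bayes' rule with conditional independence, the unnormalized weight for each hypothesis is prior × ∏ likelihoods:
  source 3: 0.18 × 0.28 × 0.23 × 0.17 × 0.18 = 0.00035472
  source 4: 0.45 × 0.39 × 0.62 × 0.11 × 0.14 = 0.0016757
  source 5: 0.37 × 0.40 × 0.93 × 0.26 × 0.91 = 0.032566
The unnormalized weights sum to 0.034596.
P(source 3 | evidence) ≈ 0.00035472 / 0.034596 ≈ 0.010
P(source 4 | evidence) ≈ 0.0016757 / 0.034596 ≈ 0.048
P(source 5 | evidence) ≈ 0.032566 / 0.034596 ≈ 0.941
The largest is 0.941, so source 5 is most probable.

source 5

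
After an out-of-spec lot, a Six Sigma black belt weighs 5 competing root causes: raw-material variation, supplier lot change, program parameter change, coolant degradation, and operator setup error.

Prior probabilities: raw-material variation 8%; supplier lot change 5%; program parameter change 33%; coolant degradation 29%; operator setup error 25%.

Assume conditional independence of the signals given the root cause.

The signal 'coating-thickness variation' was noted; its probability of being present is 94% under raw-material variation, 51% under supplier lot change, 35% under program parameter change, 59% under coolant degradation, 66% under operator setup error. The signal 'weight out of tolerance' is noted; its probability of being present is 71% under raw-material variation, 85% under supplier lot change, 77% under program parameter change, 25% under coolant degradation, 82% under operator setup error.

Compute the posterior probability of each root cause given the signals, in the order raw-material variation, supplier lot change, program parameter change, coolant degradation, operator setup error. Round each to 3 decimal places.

0.156, 0.063, 0.260, 0.125, 0.396

For each hypothesis, the unnormalized posterior weight is prior × product of the signal likelihoods:
  raw-material variation: 0.08 × 0.94 × 0.71 = 0.053392
  supplier lot change: 0.05 × 0.51 × 0.85 = 0.021675
  program parameter change: 0.33 × 0.35 × 0.77 = 0.088935
  coolant degradation: 0.29 × 0.59 × 0.25 = 0.042775
  operator setup error: 0.25 × 0.66 × 0.82 = 0.1353
The unnormalized weights sum to 0.34208.
P(raw-material variation | evidence) = 0.053392 / 0.34208 ≈ 0.156
P(supplier lot change | evidence) = 0.021675 / 0.34208 ≈ 0.063
P(program parameter change | evidence) = 0.088935 / 0.34208 ≈ 0.260
P(coolant degradation | evidence) = 0.042775 / 0.34208 ≈ 0.125
P(operator setup error | evidence) = 0.1353 / 0.34208 ≈ 0.396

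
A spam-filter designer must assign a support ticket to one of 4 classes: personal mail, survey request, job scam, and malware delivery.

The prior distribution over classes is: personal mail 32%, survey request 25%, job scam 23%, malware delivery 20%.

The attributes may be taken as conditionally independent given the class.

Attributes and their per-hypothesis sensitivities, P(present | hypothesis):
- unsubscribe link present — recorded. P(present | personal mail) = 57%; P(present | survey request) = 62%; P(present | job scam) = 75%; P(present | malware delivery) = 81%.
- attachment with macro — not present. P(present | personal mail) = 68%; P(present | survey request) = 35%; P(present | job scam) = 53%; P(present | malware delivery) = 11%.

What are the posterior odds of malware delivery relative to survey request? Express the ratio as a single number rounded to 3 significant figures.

1.43

The normalizing constant cancels in an odds ratio, so compute prior × likelihood for the two hypotheses only (using 1 − P(present | H) for each absent attribute):
  malware delivery: 0.20 × 0.81 × (1 − 0.11) = 0.14418
  survey request: 0.25 × 0.62 × (1 − 0.35) = 0.10075
Posterior odds = 0.14418 / 0.10075 ≈ 1.43.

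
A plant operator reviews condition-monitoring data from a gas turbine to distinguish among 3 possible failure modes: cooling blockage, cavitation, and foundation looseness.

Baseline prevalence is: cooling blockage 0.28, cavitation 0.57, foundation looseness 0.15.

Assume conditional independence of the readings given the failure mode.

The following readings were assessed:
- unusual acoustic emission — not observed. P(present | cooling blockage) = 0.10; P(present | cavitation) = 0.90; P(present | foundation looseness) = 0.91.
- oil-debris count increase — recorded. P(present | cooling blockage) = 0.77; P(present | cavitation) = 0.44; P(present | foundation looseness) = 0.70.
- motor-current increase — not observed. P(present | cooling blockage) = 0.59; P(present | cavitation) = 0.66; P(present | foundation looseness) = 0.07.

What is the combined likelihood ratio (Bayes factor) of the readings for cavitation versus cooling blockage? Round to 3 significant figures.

Joint likelihood of the reading pattern under each hypothesis (using 1 − P(present | H) for each absent reading):
  cavitation: (1 − 0.90) × 0.44 × (1 − 0.66) = 0.01496
  cooling blockage: (1 − 0.10) × 0.77 × (1 − 0.59) = 0.28413
Bayes factor = 0.01496 / 0.28413 ≈ 0.0527

0.0527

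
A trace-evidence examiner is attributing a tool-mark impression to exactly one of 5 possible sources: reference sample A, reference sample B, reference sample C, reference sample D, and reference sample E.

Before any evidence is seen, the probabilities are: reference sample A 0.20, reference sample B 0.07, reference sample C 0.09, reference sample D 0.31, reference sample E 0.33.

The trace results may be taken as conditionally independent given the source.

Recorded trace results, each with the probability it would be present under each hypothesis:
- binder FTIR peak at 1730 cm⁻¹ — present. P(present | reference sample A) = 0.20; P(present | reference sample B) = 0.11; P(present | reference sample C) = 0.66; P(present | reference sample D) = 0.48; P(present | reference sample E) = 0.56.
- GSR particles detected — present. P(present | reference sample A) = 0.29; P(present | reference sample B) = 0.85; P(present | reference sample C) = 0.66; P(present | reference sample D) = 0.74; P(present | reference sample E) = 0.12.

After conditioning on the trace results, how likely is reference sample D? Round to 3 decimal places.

For each hypothesis, the unnormalized posterior weight is prior × product of the trace result likelihoods:
  reference sample A: 0.20 × 0.20 × 0.29 = 0.0116
  reference sample B: 0.07 × 0.11 × 0.85 = 0.006545
  reference sample C: 0.09 × 0.66 × 0.66 = 0.039204
  reference sample D: 0.31 × 0.48 × 0.74 = 0.11011
  reference sample E: 0.33 × 0.56 × 0.12 = 0.022176
Normalizing constant Z = 0.0116 + 0.006545 + 0.039204 + 0.11011 + 0.022176 = 0.18964.
P(reference sample D | evidence) = 0.11011 / 0.18964 ≈ 0.581.

0.581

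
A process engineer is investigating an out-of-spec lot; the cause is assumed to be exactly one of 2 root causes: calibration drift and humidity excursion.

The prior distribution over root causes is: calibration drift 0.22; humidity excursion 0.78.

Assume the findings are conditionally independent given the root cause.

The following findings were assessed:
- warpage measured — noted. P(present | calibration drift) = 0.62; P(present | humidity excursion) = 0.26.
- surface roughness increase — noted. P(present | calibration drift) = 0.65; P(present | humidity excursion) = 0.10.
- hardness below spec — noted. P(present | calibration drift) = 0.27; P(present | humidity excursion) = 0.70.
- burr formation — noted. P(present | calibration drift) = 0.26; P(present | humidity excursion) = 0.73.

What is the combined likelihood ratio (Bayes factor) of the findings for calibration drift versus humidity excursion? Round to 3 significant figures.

2.13

The Bayes factor is the ratio of the joint likelihoods of the evidence pattern under the two hypotheses.
  calibration drift: 0.62 × 0.65 × 0.27 × 0.26 = 0.028291
  humidity excursion: 0.26 × 0.10 × 0.70 × 0.73 = 0.013286
Bayes factor = 0.028291 / 0.013286 ≈ 2.13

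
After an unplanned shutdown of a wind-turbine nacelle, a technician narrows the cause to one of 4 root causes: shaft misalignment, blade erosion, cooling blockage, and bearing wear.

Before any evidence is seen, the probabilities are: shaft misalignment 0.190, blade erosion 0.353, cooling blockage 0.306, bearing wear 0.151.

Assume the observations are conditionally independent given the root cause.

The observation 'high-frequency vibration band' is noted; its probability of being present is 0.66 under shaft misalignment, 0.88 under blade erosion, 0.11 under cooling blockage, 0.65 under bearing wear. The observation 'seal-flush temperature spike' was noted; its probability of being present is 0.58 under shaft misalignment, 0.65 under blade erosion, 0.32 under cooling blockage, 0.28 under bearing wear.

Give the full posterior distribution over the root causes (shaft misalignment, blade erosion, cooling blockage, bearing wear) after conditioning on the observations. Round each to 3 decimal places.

By Bayes' rule with conditional independence, the unnormalized weight for each hypothesis is prior × ∏ likelihoods:
  shaft misalignment: 0.190 × 0.66 × 0.58 = 0.072732
  blade erosion: 0.353 × 0.88 × 0.65 = 0.20192
  cooling blockage: 0.306 × 0.11 × 0.32 = 0.010771
  bearing wear: 0.151 × 0.65 × 0.28 = 0.027482
Marginal likelihood of the evidence = 0.3129.
P(shaft misalignment | evidence) = 0.072732 / 0.3129 ≈ 0.232
P(blade erosion | evidence) = 0.20192 / 0.3129 ≈ 0.645
P(cooling blockage | evidence) = 0.010771 / 0.3129 ≈ 0.034
P(bearing wear | evidence) = 0.027482 / 0.3129 ≈ 0.088

0.232, 0.645, 0.034, 0.088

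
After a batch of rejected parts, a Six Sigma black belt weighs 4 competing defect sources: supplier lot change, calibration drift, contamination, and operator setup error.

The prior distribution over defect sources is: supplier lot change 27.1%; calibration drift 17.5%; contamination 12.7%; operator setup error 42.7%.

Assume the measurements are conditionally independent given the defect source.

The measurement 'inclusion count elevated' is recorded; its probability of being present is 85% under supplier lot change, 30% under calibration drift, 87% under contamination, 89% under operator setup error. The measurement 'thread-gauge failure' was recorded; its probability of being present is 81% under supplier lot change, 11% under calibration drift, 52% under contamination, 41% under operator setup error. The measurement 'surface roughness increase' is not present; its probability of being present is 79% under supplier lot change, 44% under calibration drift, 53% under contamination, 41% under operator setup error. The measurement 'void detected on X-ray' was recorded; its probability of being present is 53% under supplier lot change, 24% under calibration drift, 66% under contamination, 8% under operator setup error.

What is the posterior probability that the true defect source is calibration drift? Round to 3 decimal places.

0.017

By Bayes' rule with conditional independence, the unnormalized weight for each hypothesis is prior × ∏ likelihoods (using 1 − P(present | H) for each absent measurement):
  supplier lot change: 0.271 × 0.85 × 0.81 × (1 − 0.79) × 0.53 = 0.020767
  calibration drift: 0.175 × 0.30 × 0.11 × (1 − 0.44) × 0.24 = 0.00077616
  contamination: 0.127 × 0.87 × 0.52 × (1 − 0.53) × 0.66 = 0.017822
  operator setup error: 0.427 × 0.89 × 0.41 × (1 − 0.41) × 0.08 = 0.0073543
Marginal likelihood of the evidence = 0.04672.
P(calibration drift | evidence) = 0.00077616 / 0.04672 ≈ 0.017.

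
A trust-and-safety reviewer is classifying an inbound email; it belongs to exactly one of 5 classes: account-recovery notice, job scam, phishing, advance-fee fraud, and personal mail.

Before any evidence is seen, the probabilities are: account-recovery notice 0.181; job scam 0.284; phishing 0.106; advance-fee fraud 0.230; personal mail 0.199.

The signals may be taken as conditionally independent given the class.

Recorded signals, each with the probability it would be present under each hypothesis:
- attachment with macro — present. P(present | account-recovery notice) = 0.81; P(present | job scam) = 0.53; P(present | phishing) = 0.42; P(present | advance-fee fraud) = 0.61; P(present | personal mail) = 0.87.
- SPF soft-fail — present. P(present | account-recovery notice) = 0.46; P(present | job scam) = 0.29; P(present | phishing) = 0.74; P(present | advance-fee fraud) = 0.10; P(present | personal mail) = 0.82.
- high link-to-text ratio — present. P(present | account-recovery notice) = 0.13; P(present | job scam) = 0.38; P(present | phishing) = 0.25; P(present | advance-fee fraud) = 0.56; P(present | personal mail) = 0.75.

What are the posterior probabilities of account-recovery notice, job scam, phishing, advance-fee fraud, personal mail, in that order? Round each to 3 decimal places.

0.059, 0.112, 0.056, 0.053, 0.720

By Bayes' rule with conditional independence, the unnormalized weight for each hypothesis is prior × ∏ likelihoods:
  account-recovery notice: 0.181 × 0.81 × 0.46 × 0.13 = 0.0087673
  job scam: 0.284 × 0.53 × 0.29 × 0.38 = 0.016587
  phishing: 0.106 × 0.42 × 0.74 × 0.25 = 0.0082362
  advance-fee fraud: 0.230 × 0.61 × 0.10 × 0.56 = 0.0078568
  personal mail: 0.199 × 0.87 × 0.82 × 0.75 = 0.10647
Marginal likelihood of the evidence = 0.14792.
P(account-recovery notice | evidence) = 0.0087673 / 0.14792 ≈ 0.059
P(job scam | evidence) = 0.016587 / 0.14792 ≈ 0.112
P(phishing | evidence) = 0.0082362 / 0.14792 ≈ 0.056
P(advance-fee fraud | evidence) = 0.0078568 / 0.14792 ≈ 0.053
P(personal mail | evidence) = 0.10647 / 0.14792 ≈ 0.720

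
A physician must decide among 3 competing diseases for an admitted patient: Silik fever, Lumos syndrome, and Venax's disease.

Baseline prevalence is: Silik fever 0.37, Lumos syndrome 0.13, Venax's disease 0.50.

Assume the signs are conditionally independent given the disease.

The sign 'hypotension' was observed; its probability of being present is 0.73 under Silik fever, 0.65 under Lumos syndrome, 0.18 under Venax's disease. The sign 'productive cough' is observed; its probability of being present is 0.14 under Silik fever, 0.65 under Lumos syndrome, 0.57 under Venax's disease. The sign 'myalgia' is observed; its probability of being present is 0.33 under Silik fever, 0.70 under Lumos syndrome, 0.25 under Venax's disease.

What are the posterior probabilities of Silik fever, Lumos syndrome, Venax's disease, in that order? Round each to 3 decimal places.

0.196, 0.603, 0.201

Multiply each prior by the joint likelihood of the sign pattern:
  Silik fever: 0.37 × 0.73 × 0.14 × 0.33 = 0.012479
  Lumos syndrome: 0.13 × 0.65 × 0.65 × 0.70 = 0.038448
  Venax's disease: 0.50 × 0.18 × 0.57 × 0.25 = 0.012825
The unnormalized weights sum to 0.063751.
P(Silik fever | evidence) = 0.012479 / 0.063751 ≈ 0.196
P(Lumos syndrome | evidence) = 0.038448 / 0.063751 ≈ 0.603
P(Venax's disease | evidence) = 0.012825 / 0.063751 ≈ 0.201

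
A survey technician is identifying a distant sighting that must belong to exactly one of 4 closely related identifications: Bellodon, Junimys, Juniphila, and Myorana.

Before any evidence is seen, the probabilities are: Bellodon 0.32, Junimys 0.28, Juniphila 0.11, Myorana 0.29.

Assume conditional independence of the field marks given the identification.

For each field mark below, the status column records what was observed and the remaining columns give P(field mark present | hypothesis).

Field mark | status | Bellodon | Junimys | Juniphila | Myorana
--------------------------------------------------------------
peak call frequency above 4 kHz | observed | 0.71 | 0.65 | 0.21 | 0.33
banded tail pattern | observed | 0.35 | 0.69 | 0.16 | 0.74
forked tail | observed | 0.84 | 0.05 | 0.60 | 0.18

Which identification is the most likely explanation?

Bellodon

For each hypothesis, the unnormalized posterior weight is prior × product of the field mark likelihoods:
  Bellodon: 0.32 × 0.71 × 0.35 × 0.84 = 0.066797
  Junimys: 0.28 × 0.65 × 0.69 × 0.05 = 0.006279
  Juniphila: 0.11 × 0.21 × 0.16 × 0.60 = 0.0022176
  Myorana: 0.29 × 0.33 × 0.74 × 0.18 = 0.012747
The unnormalized weights sum to 0.088041.
P(Bellodon | evidence) ≈ 0.066797 / 0.088041 ≈ 0.759
P(Junimys | evidence) ≈ 0.006279 / 0.088041 ≈ 0.071
P(Juniphila | evidence) ≈ 0.0022176 / 0.088041 ≈ 0.025
P(Myorana | evidence) ≈ 0.012747 / 0.088041 ≈ 0.145
The largest is 0.759, so Bellodon is most probable.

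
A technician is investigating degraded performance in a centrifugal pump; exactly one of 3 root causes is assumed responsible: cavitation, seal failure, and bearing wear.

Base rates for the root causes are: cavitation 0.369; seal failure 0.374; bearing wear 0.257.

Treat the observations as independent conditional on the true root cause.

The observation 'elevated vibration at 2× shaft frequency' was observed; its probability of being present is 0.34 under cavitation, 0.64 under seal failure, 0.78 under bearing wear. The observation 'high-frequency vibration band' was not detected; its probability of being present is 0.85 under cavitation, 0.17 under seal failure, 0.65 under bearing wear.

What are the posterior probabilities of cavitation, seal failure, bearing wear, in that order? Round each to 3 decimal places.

0.065, 0.691, 0.244

Multiply each prior by the joint likelihood of the evidence pattern (using 1 − P(present | H) for each absent observation):
  cavitation: 0.369 × 0.34 × (1 − 0.85) = 0.018819
  seal failure: 0.374 × 0.64 × (1 − 0.17) = 0.19867
  bearing wear: 0.257 × 0.78 × (1 − 0.65) = 0.070161
Normalizing constant Z = 0.018819 + 0.19867 + 0.070161 = 0.28765.
P(cavitation | evidence) = 0.018819 / 0.28765 ≈ 0.065
P(seal failure | evidence) = 0.19867 / 0.28765 ≈ 0.691
P(bearing wear | evidence) = 0.070161 / 0.28765 ≈ 0.244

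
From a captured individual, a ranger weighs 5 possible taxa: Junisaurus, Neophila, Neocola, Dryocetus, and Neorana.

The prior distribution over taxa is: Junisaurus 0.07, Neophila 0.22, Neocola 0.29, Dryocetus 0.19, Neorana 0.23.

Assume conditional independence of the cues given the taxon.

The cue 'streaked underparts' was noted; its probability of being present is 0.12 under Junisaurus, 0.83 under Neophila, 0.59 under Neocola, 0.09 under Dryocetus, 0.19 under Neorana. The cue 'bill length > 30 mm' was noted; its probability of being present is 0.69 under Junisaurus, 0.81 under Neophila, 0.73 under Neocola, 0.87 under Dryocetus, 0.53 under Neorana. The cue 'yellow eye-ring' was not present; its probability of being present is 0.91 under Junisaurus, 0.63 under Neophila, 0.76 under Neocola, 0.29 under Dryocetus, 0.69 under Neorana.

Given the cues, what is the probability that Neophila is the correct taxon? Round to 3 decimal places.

0.531

For each hypothesis, the unnormalized posterior weight is prior × product of the cue likelihoods (using 1 − P(present | H) for each absent cue):
  Junisaurus: 0.07 × 0.12 × 0.69 × (1 − 0.91) = 0.00052164
  Neophila: 0.22 × 0.83 × 0.81 × (1 − 0.63) = 0.054725
  Neocola: 0.29 × 0.59 × 0.73 × (1 − 0.76) = 0.029977
  Dryocetus: 0.19 × 0.09 × 0.87 × (1 − 0.29) = 0.010563
  Neorana: 0.23 × 0.19 × 0.53 × (1 − 0.69) = 0.0071799
Normalizing constant Z = 0.00052164 + 0.054725 + 0.029977 + 0.010563 + 0.0071799 = 0.10297.
P(Neophila | evidence) = 0.054725 / 0.10297 ≈ 0.531.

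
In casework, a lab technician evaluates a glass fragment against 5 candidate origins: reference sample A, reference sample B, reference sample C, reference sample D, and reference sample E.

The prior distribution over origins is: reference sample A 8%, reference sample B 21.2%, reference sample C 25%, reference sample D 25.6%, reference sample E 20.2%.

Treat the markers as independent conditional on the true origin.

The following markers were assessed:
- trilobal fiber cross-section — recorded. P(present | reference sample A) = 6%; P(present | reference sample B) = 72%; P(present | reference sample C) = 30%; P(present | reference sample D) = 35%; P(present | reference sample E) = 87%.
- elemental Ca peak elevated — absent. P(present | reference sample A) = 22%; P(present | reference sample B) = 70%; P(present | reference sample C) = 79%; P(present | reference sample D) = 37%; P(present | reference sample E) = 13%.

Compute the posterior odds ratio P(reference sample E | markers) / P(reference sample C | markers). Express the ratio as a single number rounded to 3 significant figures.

9.71

The normalizing constant cancels in an odds ratio, so compute prior × likelihood for the two hypotheses only (using 1 − P(present | H) for each absent marker):
  reference sample E: 0.202 × 0.87 × (1 − 0.13) = 0.15289
  reference sample C: 0.250 × 0.30 × (1 − 0.79) = 0.01575
Odds(reference sample E : reference sample C) = 0.15289 / 0.01575 ≈ 9.71.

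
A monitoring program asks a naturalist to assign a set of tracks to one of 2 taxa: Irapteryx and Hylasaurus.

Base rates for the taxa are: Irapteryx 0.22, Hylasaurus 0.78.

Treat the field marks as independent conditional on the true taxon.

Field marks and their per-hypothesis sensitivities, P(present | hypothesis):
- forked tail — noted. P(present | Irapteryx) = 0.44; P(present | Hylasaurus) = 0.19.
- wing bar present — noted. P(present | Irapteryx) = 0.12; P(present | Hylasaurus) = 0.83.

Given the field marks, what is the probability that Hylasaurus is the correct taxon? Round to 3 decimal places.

0.914

By Bayes' rule with conditional independence, the unnormalized weight for each hypothesis is prior × ∏ likelihoods:
  Irapteryx: 0.22 × 0.44 × 0.12 = 0.011616
  Hylasaurus: 0.78 × 0.19 × 0.83 = 0.12301
The unnormalized weights sum to 0.13462.
P(Hylasaurus | evidence) = 0.12301 / 0.13462 ≈ 0.914.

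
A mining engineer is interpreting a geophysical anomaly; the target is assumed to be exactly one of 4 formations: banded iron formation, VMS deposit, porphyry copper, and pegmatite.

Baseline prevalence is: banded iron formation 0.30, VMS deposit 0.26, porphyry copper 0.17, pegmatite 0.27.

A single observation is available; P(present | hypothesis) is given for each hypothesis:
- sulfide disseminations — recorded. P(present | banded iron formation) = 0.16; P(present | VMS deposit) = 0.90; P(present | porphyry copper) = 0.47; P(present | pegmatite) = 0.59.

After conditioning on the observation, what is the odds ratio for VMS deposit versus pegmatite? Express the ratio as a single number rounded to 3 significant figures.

1.47

Unnormalized posterior weight (prior times the observation likelihood) for each of the two hypotheses:
  VMS deposit: 0.26 × 0.90 = 0.234
  pegmatite: 0.27 × 0.59 = 0.1593
Odds(VMS deposit : pegmatite) = 0.234 / 0.1593 ≈ 1.47.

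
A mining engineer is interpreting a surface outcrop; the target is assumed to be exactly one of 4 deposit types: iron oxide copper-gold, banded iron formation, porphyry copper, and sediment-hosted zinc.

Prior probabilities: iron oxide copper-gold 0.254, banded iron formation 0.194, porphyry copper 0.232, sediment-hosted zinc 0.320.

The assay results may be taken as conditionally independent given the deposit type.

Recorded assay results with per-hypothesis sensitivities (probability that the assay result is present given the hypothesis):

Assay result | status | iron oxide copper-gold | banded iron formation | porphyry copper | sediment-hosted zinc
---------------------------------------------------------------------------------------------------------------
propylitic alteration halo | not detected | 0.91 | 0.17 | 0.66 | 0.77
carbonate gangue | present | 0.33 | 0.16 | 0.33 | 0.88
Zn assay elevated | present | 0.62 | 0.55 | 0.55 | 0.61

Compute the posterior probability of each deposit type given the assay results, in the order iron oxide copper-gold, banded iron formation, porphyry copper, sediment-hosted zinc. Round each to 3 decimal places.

By Bayes' rule with conditional independence, the unnormalized weight for each hypothesis is prior × ∏ likelihoods (using 1 − P(present | H) for each absent assay result):
  iron oxide copper-gold: 0.254 × (1 − 0.91) × 0.33 × 0.62 = 0.0046772
  banded iron formation: 0.194 × (1 − 0.17) × 0.16 × 0.55 = 0.01417
  porphyry copper: 0.232 × (1 − 0.66) × 0.33 × 0.55 = 0.014317
  sediment-hosted zinc: 0.320 × (1 − 0.77) × 0.88 × 0.61 = 0.039508
Normalizing constant Z = 0.0046772 + 0.01417 + 0.014317 + 0.039508 = 0.072672.
P(iron oxide copper-gold | evidence) = 0.0046772 / 0.072672 ≈ 0.064
P(banded iron formation | evidence) = 0.01417 / 0.072672 ≈ 0.195
P(porphyry copper | evidence) = 0.014317 / 0.072672 ≈ 0.197
P(sediment-hosted zinc | evidence) = 0.039508 / 0.072672 ≈ 0.544

0.064, 0.195, 0.197, 0.544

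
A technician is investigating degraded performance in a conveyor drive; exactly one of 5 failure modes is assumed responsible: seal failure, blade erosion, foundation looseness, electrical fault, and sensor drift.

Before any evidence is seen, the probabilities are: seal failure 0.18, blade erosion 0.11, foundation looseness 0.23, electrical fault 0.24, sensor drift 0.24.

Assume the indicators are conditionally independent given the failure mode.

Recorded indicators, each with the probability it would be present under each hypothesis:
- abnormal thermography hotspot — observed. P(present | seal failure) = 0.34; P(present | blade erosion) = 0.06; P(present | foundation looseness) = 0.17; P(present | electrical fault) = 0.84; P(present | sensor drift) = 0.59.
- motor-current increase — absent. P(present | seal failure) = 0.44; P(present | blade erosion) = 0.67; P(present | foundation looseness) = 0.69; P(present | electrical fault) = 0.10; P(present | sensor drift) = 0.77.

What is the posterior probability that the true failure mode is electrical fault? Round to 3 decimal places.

Multiply each prior by the joint likelihood of the indicator pattern (using 1 − P(present | H) for each absent indicator):
  seal failure: 0.18 × 0.34 × (1 − 0.44) = 0.034272
  blade erosion: 0.11 × 0.06 × (1 − 0.67) = 0.002178
  foundation looseness: 0.23 × 0.17 × (1 − 0.69) = 0.012121
  electrical fault: 0.24 × 0.84 × (1 − 0.10) = 0.18144
  sensor drift: 0.24 × 0.59 × (1 − 0.77) = 0.032568
Marginal likelihood of the evidence = 0.26258.
P(electrical fault | evidence) = 0.18144 / 0.26258 ≈ 0.691.

0.691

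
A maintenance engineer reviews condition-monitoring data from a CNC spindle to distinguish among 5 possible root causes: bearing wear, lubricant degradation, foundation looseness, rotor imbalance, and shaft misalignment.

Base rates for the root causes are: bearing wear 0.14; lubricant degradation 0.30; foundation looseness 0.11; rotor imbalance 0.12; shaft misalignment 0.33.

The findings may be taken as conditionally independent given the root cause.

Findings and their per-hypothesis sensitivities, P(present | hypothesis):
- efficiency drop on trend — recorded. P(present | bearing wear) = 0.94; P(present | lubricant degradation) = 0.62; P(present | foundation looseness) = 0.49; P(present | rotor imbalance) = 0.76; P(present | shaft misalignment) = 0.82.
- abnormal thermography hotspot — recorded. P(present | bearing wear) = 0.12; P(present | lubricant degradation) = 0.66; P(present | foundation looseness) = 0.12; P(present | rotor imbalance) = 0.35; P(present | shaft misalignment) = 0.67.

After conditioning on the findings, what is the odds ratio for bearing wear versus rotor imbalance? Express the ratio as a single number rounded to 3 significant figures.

Posterior odds equal prior odds times the likelihood ratio; only the two competing hypotheses matter.
  bearing wear: 0.14 × 0.94 × 0.12 = 0.015792
  rotor imbalance: 0.12 × 0.76 × 0.35 = 0.03192
Posterior odds = 0.015792 / 0.03192 ≈ 0.495.

0.495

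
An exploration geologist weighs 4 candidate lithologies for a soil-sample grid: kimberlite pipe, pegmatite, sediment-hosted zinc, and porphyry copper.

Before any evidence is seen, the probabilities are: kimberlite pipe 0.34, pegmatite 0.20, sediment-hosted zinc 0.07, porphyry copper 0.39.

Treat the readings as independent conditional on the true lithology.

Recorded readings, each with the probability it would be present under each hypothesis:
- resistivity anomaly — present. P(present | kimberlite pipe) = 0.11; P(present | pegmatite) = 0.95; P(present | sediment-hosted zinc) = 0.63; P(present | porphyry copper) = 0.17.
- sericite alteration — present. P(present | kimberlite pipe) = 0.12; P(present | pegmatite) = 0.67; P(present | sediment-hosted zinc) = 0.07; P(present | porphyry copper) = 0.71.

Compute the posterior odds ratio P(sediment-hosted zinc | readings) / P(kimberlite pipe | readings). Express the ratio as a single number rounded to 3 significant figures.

Unnormalized posterior weight (prior times the reading likelihoods) for each of the two hypotheses:
  sediment-hosted zinc: 0.07 × 0.63 × 0.07 = 0.003087
  kimberlite pipe: 0.34 × 0.11 × 0.12 = 0.004488
Posterior odds = 0.003087 / 0.004488 ≈ 0.688.

0.688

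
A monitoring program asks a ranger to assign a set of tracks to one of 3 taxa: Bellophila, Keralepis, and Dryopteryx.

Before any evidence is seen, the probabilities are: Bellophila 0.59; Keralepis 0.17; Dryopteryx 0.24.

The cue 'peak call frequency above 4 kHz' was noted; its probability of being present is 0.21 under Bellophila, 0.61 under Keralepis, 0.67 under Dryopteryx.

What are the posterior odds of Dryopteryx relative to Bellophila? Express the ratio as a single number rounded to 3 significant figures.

The normalizing constant cancels in an odds ratio, so compute prior × likelihood for the two hypotheses only:
  Dryopteryx: 0.24 × 0.67 = 0.1608
  Bellophila: 0.59 × 0.21 = 0.1239
Posterior odds = 0.1608 / 0.1239 ≈ 1.30.

1.30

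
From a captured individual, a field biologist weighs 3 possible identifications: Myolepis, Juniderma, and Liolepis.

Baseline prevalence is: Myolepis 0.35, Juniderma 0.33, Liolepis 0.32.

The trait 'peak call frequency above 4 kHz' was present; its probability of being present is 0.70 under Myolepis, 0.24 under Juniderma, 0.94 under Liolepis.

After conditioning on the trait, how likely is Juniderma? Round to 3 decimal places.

0.127

Multiply each prior by the likelihood of the trait:
  Myolepis: 0.35 × 0.70 = 0.245
  Juniderma: 0.33 × 0.24 = 0.0792
  Liolepis: 0.32 × 0.94 = 0.3008
Normalizing constant Z = 0.245 + 0.0792 + 0.3008 = 0.625.
P(Juniderma | evidence) = 0.0792 / 0.625 ≈ 0.127.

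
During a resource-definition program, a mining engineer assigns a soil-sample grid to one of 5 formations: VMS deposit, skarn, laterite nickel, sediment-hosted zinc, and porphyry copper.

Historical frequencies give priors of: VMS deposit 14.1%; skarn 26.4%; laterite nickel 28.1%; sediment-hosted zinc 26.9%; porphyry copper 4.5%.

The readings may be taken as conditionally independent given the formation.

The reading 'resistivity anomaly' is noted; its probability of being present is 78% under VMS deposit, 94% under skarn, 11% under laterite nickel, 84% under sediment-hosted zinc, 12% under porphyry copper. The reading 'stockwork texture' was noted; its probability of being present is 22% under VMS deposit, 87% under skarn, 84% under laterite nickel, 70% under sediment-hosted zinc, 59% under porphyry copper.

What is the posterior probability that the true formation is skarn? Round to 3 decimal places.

0.505

For each hypothesis, the unnormalized posterior weight is prior × product of the reading likelihoods:
  VMS deposit: 0.141 × 0.78 × 0.22 = 0.024196
  skarn: 0.264 × 0.94 × 0.87 = 0.2159
  laterite nickel: 0.281 × 0.11 × 0.84 = 0.025964
  sediment-hosted zinc: 0.269 × 0.84 × 0.70 = 0.15817
  porphyry copper: 0.045 × 0.12 × 0.59 = 0.003186
The unnormalized weights sum to 0.42742.
P(skarn | evidence) = 0.2159 / 0.42742 ≈ 0.505.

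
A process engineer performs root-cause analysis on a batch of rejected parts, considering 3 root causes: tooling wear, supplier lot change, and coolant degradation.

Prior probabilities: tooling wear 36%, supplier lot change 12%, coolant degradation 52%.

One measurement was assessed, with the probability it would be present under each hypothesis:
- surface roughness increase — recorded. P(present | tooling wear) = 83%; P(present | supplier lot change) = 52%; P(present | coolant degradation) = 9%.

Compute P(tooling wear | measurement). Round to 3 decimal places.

Multiply each prior by the likelihood of the measurement:
  tooling wear: 0.36 × 0.83 = 0.2988
  supplier lot change: 0.12 × 0.52 = 0.0624
  coolant degradation: 0.52 × 0.09 = 0.0468
The unnormalized weights sum to 0.408.
P(tooling wear | evidence) = 0.2988 / 0.408 ≈ 0.732.

0.732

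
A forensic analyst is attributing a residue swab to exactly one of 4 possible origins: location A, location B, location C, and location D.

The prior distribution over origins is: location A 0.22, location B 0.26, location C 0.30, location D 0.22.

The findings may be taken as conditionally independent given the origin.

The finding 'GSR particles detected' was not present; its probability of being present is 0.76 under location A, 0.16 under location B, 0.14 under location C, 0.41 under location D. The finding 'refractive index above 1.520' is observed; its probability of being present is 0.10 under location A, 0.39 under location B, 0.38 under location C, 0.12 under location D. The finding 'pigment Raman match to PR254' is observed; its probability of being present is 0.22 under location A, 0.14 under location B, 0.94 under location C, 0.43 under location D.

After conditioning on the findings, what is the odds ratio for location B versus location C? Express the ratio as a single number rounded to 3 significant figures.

0.129

The normalizing constant cancels in an odds ratio, so compute prior × likelihood for the two hypotheses only (using 1 − P(present | H) for each absent finding):
  location B: 0.26 × (1 − 0.16) × 0.39 × 0.14 = 0.011925
  location C: 0.30 × (1 − 0.14) × 0.38 × 0.94 = 0.092158
Posterior odds = 0.011925 / 0.092158 ≈ 0.129.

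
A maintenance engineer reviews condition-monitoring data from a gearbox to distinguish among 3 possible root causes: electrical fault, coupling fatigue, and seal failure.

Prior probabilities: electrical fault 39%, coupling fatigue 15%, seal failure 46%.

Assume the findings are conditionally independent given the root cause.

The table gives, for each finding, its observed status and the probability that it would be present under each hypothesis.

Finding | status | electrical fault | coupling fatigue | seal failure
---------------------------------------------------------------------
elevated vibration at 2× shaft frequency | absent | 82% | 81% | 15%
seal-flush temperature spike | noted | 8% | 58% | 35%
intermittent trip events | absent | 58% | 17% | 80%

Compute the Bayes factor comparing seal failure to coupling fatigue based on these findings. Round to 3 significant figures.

0.651

The Bayes factor is the ratio of the joint likelihoods of the evidence pattern under the two hypotheses (using 1 − P(present | H) for each absent finding).
  seal failure: (1 − 0.15) × 0.35 × (1 − 0.80) = 0.0595
  coupling fatigue: (1 − 0.81) × 0.58 × (1 − 0.17) = 0.091466
Bayes factor = 0.0595 / 0.091466 ≈ 0.651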